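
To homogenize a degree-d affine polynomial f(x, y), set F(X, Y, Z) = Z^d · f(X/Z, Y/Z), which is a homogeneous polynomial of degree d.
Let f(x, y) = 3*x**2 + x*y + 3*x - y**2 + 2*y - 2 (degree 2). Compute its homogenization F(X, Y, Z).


F(X, Y, Z) = 3*X**2 + X*Y + 3*X*Z - Y**2 + 2*Y*Z - 2*Z**2

deg(f) = 2.
Substitute x = X/Z, y = Y/Z into f, then multiply by Z^2.
  monomial 3·x^2·y^0 ↦ 3·X^2·Y^0·Z^0.
  monomial 1·x^1·y^1 ↦ 1·X^1·Y^1·Z^0.
  monomial 3·x^1·y^0 ↦ 3·X^1·Y^0·Z^1.
  monomial -1·x^0·y^2 ↦ -1·X^0·Y^2·Z^0.
  monomial 2·x^0·y^1 ↦ 2·X^0·Y^1·Z^1.
  monomial -2·x^0·y^0 ↦ -2·X^0·Y^0·Z^2.
Collecting: F(X, Y, Z) = 3*X**2 + X*Y + 3*X*Z - Y**2 + 2*Y*Z - 2*Z**2.


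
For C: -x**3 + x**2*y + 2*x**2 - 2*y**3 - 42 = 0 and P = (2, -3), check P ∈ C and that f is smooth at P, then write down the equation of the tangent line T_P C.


Tangent line at P: -16*x - 50*y - 118 = 0.

Step 1: f(2, -3) = 0, so P lies on C.
Step 2: partial derivatives
  f_x(x, y) = -3*x**2 + 2*x*y + 4*x, f_y(x, y) = x**2 - 6*y**2.
  f_x(P) = -16, f_y(P) = -50 (gradient nonzero, so P is smooth).
Step 3: tangent line at P: -16·(x − 2) + -50·(y − -3) = 0.
Expanding: -16*x - 50*y - 118 = 0.


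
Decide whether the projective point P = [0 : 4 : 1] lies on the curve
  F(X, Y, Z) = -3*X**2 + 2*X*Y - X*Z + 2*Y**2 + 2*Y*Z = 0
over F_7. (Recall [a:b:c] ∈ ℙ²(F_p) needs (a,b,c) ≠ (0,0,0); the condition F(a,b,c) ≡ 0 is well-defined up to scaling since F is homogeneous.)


F(0,4,1) ≡ 5 (mod 7); P is NOT on the curve.

Evaluate F(0, 4, 1) term-by-term (mod 7).
  -3*X**2 ↦ -3·0·1·1 = 0
  2*X*Y ↦ 2·0·4·1 = 0
  -X*Z ↦ -1·0·1·1 = 0
  2*Y**2 ↦ 2·1·16·1 = 32
  2*Y*Z ↦ 2·1·4·1 = 8
Sum: F(0, 4, 1) = (0) + (0) + (0) + (32) + (8) = 40.
Reducing mod 7: 40 ≡ 5 (mod 7).
Since F(a, b, c) ≡ 5 ≠ 0 (mod 7), P does NOT lie on the curve.


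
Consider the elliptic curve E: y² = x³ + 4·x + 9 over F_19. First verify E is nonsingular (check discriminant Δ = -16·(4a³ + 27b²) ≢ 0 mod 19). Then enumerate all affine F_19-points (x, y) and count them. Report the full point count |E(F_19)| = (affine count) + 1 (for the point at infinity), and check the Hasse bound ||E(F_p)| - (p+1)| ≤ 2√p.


Affine points = {(0, 3), (0, 16), (2, 5), (2, 14), (7, 0), (10, 2), (10, 17), (11, 4), (11, 15), (13, 4), (13, 15), (14, 4), (14, 15), (15, 9), (15, 10), (18, 2), (18, 17)}; affine count = 17; |E(F_19)| = 18.

Discriminant check: Δ ∝ 4a³ + 27b² = 4·4³ + 27·9² = 4·64 + 27·81 ≡ 11 (mod 19). Nonzero ⇒ E is nonsingular.
For each x ∈ F_19, compute rhs = x³ + 4·x + 9 mod 19, then count y ∈ F_19 with y² ≡ rhs.
  x = 0: rhs = 9, matching y values: 3, 16 (2 points).
  x = 1: rhs = 14, matching y values: none (0 points).
  x = 2: rhs = 6, matching y values: 5, 14 (2 points).
  x = 3: rhs = 10, matching y values: none (0 points).
  x = 4: rhs = 13, matching y values: none (0 points).
  x = 5: rhs = 2, matching y values: none (0 points).
  x = 6: rhs = 2, matching y values: none (0 points).
  x = 7: rhs = 0, matching y values: 0 (1 points).
  x = 8: rhs = 2, matching y values: none (0 points).
  x = 9: rhs = 14, matching y values: none (0 points).
  x = 10: rhs = 4, matching y values: 2, 17 (2 points).
  x = 11: rhs = 16, matching y values: 4, 15 (2 points).
  x = 12: rhs = 18, matching y values: none (0 points).
  x = 13: rhs = 16, matching y values: 4, 15 (2 points).
  x = 14: rhs = 16, matching y values: 4, 15 (2 points).
  x = 15: rhs = 5, matching y values: 9, 10 (2 points).
  x = 16: rhs = 8, matching y values: none (0 points).
  x = 17: rhs = 12, matching y values: none (0 points).
  x = 18: rhs = 4, matching y values: 2, 17 (2 points).
Total affine count: 17.
Full point count |E(F_19)| = 17 + 1 = 18.
Hasse bound: |18 − (19+1)| = |-2| = 2 ≤ 2√19 ≈ 8.7178 ✓.


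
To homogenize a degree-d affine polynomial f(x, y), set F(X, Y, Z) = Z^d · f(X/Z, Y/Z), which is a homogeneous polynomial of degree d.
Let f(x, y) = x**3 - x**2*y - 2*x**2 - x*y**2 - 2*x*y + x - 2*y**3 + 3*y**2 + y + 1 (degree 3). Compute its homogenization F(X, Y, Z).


F(X, Y, Z) = X**3 - X**2*Y - 2*X**2*Z - X*Y**2 - 2*X*Y*Z + X*Z**2 - 2*Y**3 + 3*Y**2*Z + Y*Z**2 + Z**3

deg(f) = 3.
Substitute x = X/Z, y = Y/Z into f, then multiply by Z^3.
  monomial 1·x^3·y^0 ↦ 1·X^3·Y^0·Z^0.
  monomial -1·x^2·y^1 ↦ -1·X^2·Y^1·Z^0.
  monomial -2·x^2·y^0 ↦ -2·X^2·Y^0·Z^1.
  monomial -1·x^1·y^2 ↦ -1·X^1·Y^2·Z^0.
  monomial -2·x^1·y^1 ↦ -2·X^1·Y^1·Z^1.
  monomial 1·x^1·y^0 ↦ 1·X^1·Y^0·Z^2.
  monomial -2·x^0·y^3 ↦ -2·X^0·Y^3·Z^0.
  monomial 3·x^0·y^2 ↦ 3·X^0·Y^2·Z^1.
  monomial 1·x^0·y^1 ↦ 1·X^0·Y^1·Z^2.
  monomial 1·x^0·y^0 ↦ 1·X^0·Y^0·Z^3.
Collecting: F(X, Y, Z) = X**3 - X**2*Y - 2*X**2*Z - X*Y**2 - 2*X*Y*Z + X*Z**2 - 2*Y**3 + 3*Y**2*Z + Y*Z**2 + Z**3.


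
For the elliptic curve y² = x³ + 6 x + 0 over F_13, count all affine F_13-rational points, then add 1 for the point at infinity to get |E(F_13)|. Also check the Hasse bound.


Affine points = {(0, 0), (4, 6), (4, 7), (5, 5), (5, 8), (8, 1), (8, 12), (9, 4), (9, 9)}; affine count = 9; |E(F_13)| = 10.

Discriminant check: Δ ∝ 4a³ + 27b² = 4·6³ + 27·0² = 4·216 + 27·0 ≡ 6 (mod 13). Nonzero ⇒ E is nonsingular.
For each x ∈ F_13, compute rhs = x³ + 6·x + 0 mod 13, then count y ∈ F_13 with y² ≡ rhs.
  x = 0: rhs = 0, matching y values: 0 (1 points).
  x = 1: rhs = 7, matching y values: none (0 points).
  x = 2: rhs = 7, matching y values: none (0 points).
  x = 3: rhs = 6, matching y values: none (0 points).
  x = 4: rhs = 10, matching y values: 6, 7 (2 points).
  x = 5: rhs = 12, matching y values: 5, 8 (2 points).
  x = 6: rhs = 5, matching y values: none (0 points).
  x = 7: rhs = 8, matching y values: none (0 points).
  x = 8: rhs = 1, matching y values: 1, 12 (2 points).
  x = 9: rhs = 3, matching y values: 4, 9 (2 points).
  x = 10: rhs = 7, matching y values: none (0 points).
  x = 11: rhs = 6, matching y values: none (0 points).
  x = 12: rhs = 6, matching y values: none (0 points).
Total affine count: 9.
Full point count |E(F_13)| = 9 + 1 = 10.
Hasse bound: |10 − (13+1)| = |-4| = 4 ≤ 2√13 ≈ 7.2111 ✓.


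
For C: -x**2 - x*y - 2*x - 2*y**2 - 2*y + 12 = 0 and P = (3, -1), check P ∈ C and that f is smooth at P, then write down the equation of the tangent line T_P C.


Tangent line at P: -7*x - y + 20 = 0.

Step 1: f(3, -1) = 0, so P lies on C.
Step 2: partial derivatives
  f_x(x, y) = -2*x - y - 2, f_y(x, y) = -x - 4*y - 2.
  f_x(P) = -7, f_y(P) = -1 (gradient nonzero, so P is smooth).
Step 3: tangent line at P: -7·(x − 3) + -1·(y − -1) = 0.
Expanding: -7*x - y + 20 = 0.


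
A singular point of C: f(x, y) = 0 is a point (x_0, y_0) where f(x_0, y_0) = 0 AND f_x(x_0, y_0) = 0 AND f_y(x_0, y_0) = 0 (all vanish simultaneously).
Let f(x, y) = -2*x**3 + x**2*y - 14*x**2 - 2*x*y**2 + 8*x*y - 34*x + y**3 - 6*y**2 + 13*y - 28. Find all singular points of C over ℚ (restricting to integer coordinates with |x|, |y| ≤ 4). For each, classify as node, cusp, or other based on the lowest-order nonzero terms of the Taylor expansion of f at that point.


Singular points: {(-2, 1)}; classification: node.

Compute partial derivatives:
  f_x = -6*x**2 + 2*x*y - 28*x - 2*y**2 + 8*y - 34.
  f_y = x**2 - 4*x*y + 8*x + 3*y**2 - 12*y + 13.
Scan x_0 ∈ {−4, ..., 4}. For each x_0, f_y(x_0, y) is a polynomial in y; find its integer roots y ∈ {−4, ..., 4}, then test f_x and f at those candidates.
  x = -4: f_y(-4, y) = 3*y**2 + 4*y - 3; no integer root y with |y| ≤ 4.
  x = -3: f_y(-3, y) = 3*y**2 - 2; no integer root y with |y| ≤ 4.
  x = -2: f_y(-2, y) = 3*y**2 - 4*y + 1; vanishes at y ∈ {1}. (-2, 1): f_x = 0, f = 0 — SINGULAR.
  x = -1: f_y(-1, y) = 3*y**2 - 8*y + 6; no integer root y with |y| ≤ 4.
  x = 0: f_y(0, y) = 3*y**2 - 12*y + 13; no integer root y with |y| ≤ 4.
  x = 1: f_y(1, y) = 3*y**2 - 16*y + 22; no integer root y with |y| ≤ 4.
  x = 2: f_y(2, y) = 3*y**2 - 20*y + 33; vanishes at y ∈ {3}. (2, 3): f_x = -96 ≠ 0.
  x = 3: f_y(3, y) = 3*y**2 - 24*y + 46; no integer root y with |y| ≤ 4.
  x = 4: f_y(4, y) = 3*y**2 - 28*y + 61; no integer root y with |y| ≤ 4.
Only singular point on the grid: (-2, 1).
Classify: substitute x = -2 + u, y = 1 + v and expand: f = -2*u**3 + u**2*v - u**2 - 2*u*v**2 + v**3 + v**2.
No constant or linear terms (consistent with a singular point). Quadratic part: -u**2 + v**2. Cubic part: -2*u**3 + u**2*v - 2*u*v**2 + v**3.
The quadratic part v**2 - u**2 = (v − u)(v + u) splits into two distinct linear factors, so there are two distinct tangent lines y − 1 = ±(x − -2) — this is a node (ordinary double point).
Classification: node.


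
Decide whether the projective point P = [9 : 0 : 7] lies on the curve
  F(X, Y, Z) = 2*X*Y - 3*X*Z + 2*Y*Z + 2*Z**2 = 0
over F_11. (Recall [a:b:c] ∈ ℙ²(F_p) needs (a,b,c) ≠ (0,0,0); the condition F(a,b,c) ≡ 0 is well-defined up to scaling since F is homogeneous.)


F(9,0,7) ≡ 8 (mod 11); P is NOT on the curve.

Evaluate F(9, 0, 7) term-by-term (mod 11).
  2*X*Y ↦ 2·9·0·1 = 0
  -3*X*Z ↦ -3·9·1·7 = -189
  2*Y*Z ↦ 2·1·0·7 = 0
  2*Z**2 ↦ 2·1·1·49 = 98
Sum: F(9, 0, 7) = (0) + (-189) + (0) + (98) = -91.
Reducing mod 11: -91 ≡ 8 (mod 11).
Since F(a, b, c) ≡ 8 ≠ 0 (mod 11), P does NOT lie on the curve.


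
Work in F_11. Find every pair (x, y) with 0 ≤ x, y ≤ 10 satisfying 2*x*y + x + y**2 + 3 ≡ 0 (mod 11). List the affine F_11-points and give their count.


Affine F_11-points: {(3, 2), (3, 3), (4, 4), (4, 10), (6, 1), (6, 9), (8, 0), (8, 6), (9, 7), (9, 8)}; count = 10.

For each of the 121 pairs (x, y) ∈ F_11², evaluate f(x, y) mod 11. Record the zeros.
  x = 0: [0↦3, 1↦4, 2↦7, 3↦1, 4↦8, 5↦6, 6↦6, 7↦8, 8↦1, 9↦7, 10↦4]  zeros at y ∈ ∅
  x = 1: [0↦4, 1↦7, 2↦1, 3↦8, 4↦6, 5↦6, 6↦8, 7↦1, 8↦7, 9↦4, 10↦3]  zeros at y ∈ ∅
  x = 2: [0↦5, 1↦10, 2↦6, 3↦4, 4↦4, 5↦6, 6↦10, 7↦5, 8↦2, 9↦1, 10↦2]  zeros at y ∈ ∅
  x = 3: [0↦6, 1↦2, 2↦0, 3↦0, 4↦2, 5↦6, 6↦1, 7↦9, 8↦8, 9↦9, 10↦1]  zeros at y ∈ {2, 3}
  x = 4: [0↦7, 1↦5, 2↦5, 3↦7, 4↦0, 5↦6, 6↦3, 7↦2, 8↦3, 9↦6, 10↦0]  zeros at y ∈ {4, 10}
  x = 5: [0↦8, 1↦8, 2↦10, 3↦3, 4↦9, 5↦6, 6↦5, 7↦6, 8↦9, 9↦3, 10↦10]  zeros at y ∈ ∅
  x = 6: [0↦9, 1↦0, 2↦4, 3↦10, 4↦7, 5↦6, 6↦7, 7↦10, 8↦4, 9↦0, 10↦9]  zeros at y ∈ {1, 9}
  x = 7: [0↦10, 1↦3, 2↦9, 3↦6, 4↦5, 5↦6, 6↦9, 7↦3, 8↦10, 9↦8, 10↦8]  zeros at y ∈ ∅
  x = 8: [0↦0, 1↦6, 2↦3, 3↦2, 4↦3, 5↦6, 6↦0, 7↦7, 8↦5, 9↦5, 10↦7]  zeros at y ∈ {0, 6}
  x = 9: [0↦1, 1↦9, 2↦8, 3↦9, 4↦1, 5↦6, 6↦2, 7↦0, 8↦0, 9↦2, 10↦6]  zeros at y ∈ {7, 8}
  x = 10: [0↦2, 1↦1, 2↦2, 3↦5, 4↦10, 5↦6, 6↦4, 7↦4, 8↦6, 9↦10, 10↦5]  zeros at y ∈ ∅
Collecting zeros: affine points = {(3, 2), (3, 3), (4, 4), (4, 10), (6, 1), (6, 9), (8, 0), (8, 6), (9, 7), (9, 8)}.
Total count |C(F_11)_aff| = 10.


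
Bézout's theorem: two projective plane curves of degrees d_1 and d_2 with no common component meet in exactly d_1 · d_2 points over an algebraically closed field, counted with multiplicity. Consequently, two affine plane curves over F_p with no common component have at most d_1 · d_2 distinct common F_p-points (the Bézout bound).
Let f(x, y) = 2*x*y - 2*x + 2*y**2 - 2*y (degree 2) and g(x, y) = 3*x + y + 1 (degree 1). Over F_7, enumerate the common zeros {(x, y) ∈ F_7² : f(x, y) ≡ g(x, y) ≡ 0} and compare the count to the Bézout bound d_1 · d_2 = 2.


Common zeros: {(3, 4), (4, 1)}; count = 2; Bézout bound = 2.

deg(f) = 2, deg(g) = 1, so Bézout bound = 2.
Scan x ∈ F_7. For each x, list the y ∈ F_7 with f(x, y) ≡ 0 and those with g(x, y) ≡ 0 (mod 7); the common zeros in that column are the intersection.
  x = 0: f ≡ 0 at y ∈ {0, 1}; g ≡ 0 at y ∈ {6}; common: ∅.
  x = 1: f ≡ 0 at y ∈ {1, 6}; g ≡ 0 at y ∈ {3}; common: ∅.
  x = 2: f ≡ 0 at y ∈ {1, 5}; g ≡ 0 at y ∈ {0}; common: ∅.
  x = 3: f ≡ 0 at y ∈ {1, 4}; g ≡ 0 at y ∈ {4}; common: {4}.
  x = 4: f ≡ 0 at y ∈ {1, 3}; g ≡ 0 at y ∈ {1}; common: {1}.
  x = 5: f ≡ 0 at y ∈ {1, 2}; g ≡ 0 at y ∈ {5}; common: ∅.
  x = 6: f ≡ 0 at y ∈ {1}; g ≡ 0 at y ∈ {2}; common: ∅.
Collecting: common zeros = {(3, 4), (4, 1)}, so the count is 2.
Comparison with the Bézout bound: 2 ≤ 2 = deg(f)·deg(g), as expected for curves with no common component (the bound is attained).


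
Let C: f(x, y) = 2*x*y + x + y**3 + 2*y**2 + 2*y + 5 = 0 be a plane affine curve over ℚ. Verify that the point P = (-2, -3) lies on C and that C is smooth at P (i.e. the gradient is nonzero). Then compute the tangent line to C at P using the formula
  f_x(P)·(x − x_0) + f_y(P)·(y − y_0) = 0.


Tangent line at P: -5*x + 13*y + 29 = 0.

Step 1: f(-2, -3) = 0, so P lies on C.
Step 2: partial derivatives
  f_x(x, y) = 2*y + 1, f_y(x, y) = 2*x + 3*y**2 + 4*y + 2.
  f_x(P) = -5, f_y(P) = 13 (gradient nonzero, so P is smooth).
Step 3: tangent line at P: -5·(x − -2) + 13·(y − -3) = 0.
Expanding: -5*x + 13*y + 29 = 0.


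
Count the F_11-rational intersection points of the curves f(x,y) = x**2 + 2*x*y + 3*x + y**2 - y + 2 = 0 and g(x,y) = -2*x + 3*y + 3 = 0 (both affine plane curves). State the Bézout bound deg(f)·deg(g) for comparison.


Common zeros: {(5, 6), (9, 5)}; count = 2; Bézout bound = 2.

deg(f) = 2, deg(g) = 1, so Bézout bound = 2.
Scan x ∈ F_11. For each x, list the y ∈ F_11 with f(x, y) ≡ 0 and those with g(x, y) ≡ 0 (mod 11); the common zeros in that column are the intersection.
  x = 0: f ≡ 0 at y ∈ {5, 7}; g ≡ 0 at y ∈ {10}; common: ∅.
  x = 1: f ≡ 0 at y ∈ ∅; g ≡ 0 at y ∈ {7}; common: ∅.
  x = 2: f ≡ 0 at y ∈ {2, 6}; g ≡ 0 at y ∈ {4}; common: ∅.
  x = 3: f ≡ 0 at y ∈ {3}; g ≡ 0 at y ∈ {1}; common: ∅.
  x = 4: f ≡ 0 at y ∈ ∅; g ≡ 0 at y ∈ {9}; common: ∅.
  x = 5: f ≡ 0 at y ∈ {6, 7}; g ≡ 0 at y ∈ {6}; common: {6}.
  x = 6: f ≡ 0 at y ∈ ∅; g ≡ 0 at y ∈ {3}; common: ∅.
  x = 7: f ≡ 0 at y ∈ ∅; g ≡ 0 at y ∈ {0}; common: ∅.
  x = 8: f ≡ 0 at y ∈ ∅; g ≡ 0 at y ∈ {8}; common: ∅.
  x = 9: f ≡ 0 at y ∈ {0, 5}; g ≡ 0 at y ∈ {5}; common: {5}.
  x = 10: f ≡ 0 at y ∈ {0, 3}; g ≡ 0 at y ∈ {2}; common: ∅.
Collecting: common zeros = {(5, 6), (9, 5)}, so the count is 2.
Comparison with the Bézout bound: 2 ≤ 2 = deg(f)·deg(g), as expected for curves with no common component (the bound is attained).


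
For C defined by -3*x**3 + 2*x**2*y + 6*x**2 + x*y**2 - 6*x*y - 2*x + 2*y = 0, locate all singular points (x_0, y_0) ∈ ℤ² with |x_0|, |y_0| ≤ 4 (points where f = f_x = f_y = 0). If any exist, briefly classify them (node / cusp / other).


Singular points: {(1, 1)}; classification: node.

Compute partial derivatives:
  f_x = -9*x**2 + 4*x*y + 12*x + y**2 - 6*y - 2.
  f_y = 2*x**2 + 2*x*y - 6*x + 2.
Scan x_0 ∈ {−4, ..., 4}. For each x_0, f_y(x_0, y) is a polynomial in y; find its integer roots y ∈ {−4, ..., 4}, then test f_x and f at those candidates.
  x = -4: f_y(-4, y) = 58 - 8*y; no integer root y with |y| ≤ 4.
  x = -3: f_y(-3, y) = 38 - 6*y; no integer root y with |y| ≤ 4.
  x = -2: f_y(-2, y) = 22 - 4*y; no integer root y with |y| ≤ 4.
  x = -1: f_y(-1, y) = 10 - 2*y; no integer root y with |y| ≤ 4.
  x = 0: f_y(0, y) = 2; no integer root y with |y| ≤ 4.
  x = 1: f_y(1, y) = 2*y - 2; vanishes at y ∈ {1}. (1, 1): f_x = 0, f = 0 — SINGULAR.
  x = 2: f_y(2, y) = 4*y - 2; no integer root y with |y| ≤ 4.
  x = 3: f_y(3, y) = 6*y + 2; no integer root y with |y| ≤ 4.
  x = 4: f_y(4, y) = 8*y + 10; no integer root y with |y| ≤ 4.
Only singular point on the grid: (1, 1).
Classify: substitute x = 1 + u, y = 1 + v and expand: f = -3*u**3 + 2*u**2*v - u**2 + u*v**2 + v**2.
No constant or linear terms (consistent with a singular point). Quadratic part: -u**2 + v**2. Cubic part: -3*u**3 + 2*u**2*v + u*v**2.
The quadratic part v**2 - u**2 = (v − u)(v + u) splits into two distinct linear factors, so there are two distinct tangent lines y − 1 = ±(x − 1) — this is a node (ordinary double point).
Classification: node.


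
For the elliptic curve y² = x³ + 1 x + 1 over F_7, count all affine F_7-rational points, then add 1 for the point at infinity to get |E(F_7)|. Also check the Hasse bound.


Affine points = {(0, 1), (0, 6), (2, 2), (2, 5)}; affine count = 4; |E(F_7)| = 5.

Discriminant check: Δ ∝ 4a³ + 27b² = 4·1³ + 27·1² = 4·1 + 27·1 ≡ 3 (mod 7). Nonzero ⇒ E is nonsingular.
For each x ∈ F_7, compute rhs = x³ + 1·x + 1 mod 7, then count y ∈ F_7 with y² ≡ rhs.
  x = 0: rhs = 1, matching y values: 1, 6 (2 points).
  x = 1: rhs = 3, matching y values: none (0 points).
  x = 2: rhs = 4, matching y values: 2, 5 (2 points).
  x = 3: rhs = 3, matching y values: none (0 points).
  x = 4: rhs = 6, matching y values: none (0 points).
  x = 5: rhs = 5, matching y values: none (0 points).
  x = 6: rhs = 6, matching y values: none (0 points).
Total affine count: 4.
Full point count |E(F_7)| = 4 + 1 = 5.
Hasse bound: |5 − (7+1)| = |-3| = 3 ≤ 2√7 ≈ 5.2915 ✓.


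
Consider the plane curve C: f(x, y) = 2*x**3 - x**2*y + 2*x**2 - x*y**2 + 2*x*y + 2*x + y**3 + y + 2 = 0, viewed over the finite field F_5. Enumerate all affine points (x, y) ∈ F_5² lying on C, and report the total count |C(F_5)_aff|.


Affine F_5-points: {(0, 4), (1, 1), (2, 0), (2, 1), (3, 0), (4, 0), (4, 1), (4, 3)}; count = 8.

For each of the 25 pairs (x, y) ∈ F_5², evaluate f(x, y) mod 5. Record the zeros.
  x = 0: [0↦2, 1↦4, 2↦2, 3↦2, 4↦0]  zeros at y ∈ {4}
  x = 1: [0↦3, 1↦0, 2↦1, 3↦2, 4↦4]  zeros at y ∈ {1}
  x = 2: [0↦0, 1↦0, 2↦2, 3↦2, 4↦1]  zeros at y ∈ {0, 1}
  x = 3: [0↦0, 1↦1, 2↦2, 3↦4, 4↦3]  zeros at y ∈ {0}
  x = 4: [0↦0, 1↦0, 2↦3, 3↦0, 4↦2]  zeros at y ∈ {0, 1, 3}
Collecting zeros: affine points = {(0, 4), (1, 1), (2, 0), (2, 1), (3, 0), (4, 0), (4, 1), (4, 3)}.
Total count |C(F_5)_aff| = 8.


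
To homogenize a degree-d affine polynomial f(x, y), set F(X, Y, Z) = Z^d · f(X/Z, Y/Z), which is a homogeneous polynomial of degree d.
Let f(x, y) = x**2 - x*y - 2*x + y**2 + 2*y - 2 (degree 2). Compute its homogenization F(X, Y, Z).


F(X, Y, Z) = X**2 - X*Y - 2*X*Z + Y**2 + 2*Y*Z - 2*Z**2

deg(f) = 2.
Substitute x = X/Z, y = Y/Z into f, then multiply by Z^2.
  monomial 1·x^2·y^0 ↦ 1·X^2·Y^0·Z^0.
  monomial -1·x^1·y^1 ↦ -1·X^1·Y^1·Z^0.
  monomial -2·x^1·y^0 ↦ -2·X^1·Y^0·Z^1.
  monomial 1·x^0·y^2 ↦ 1·X^0·Y^2·Z^0.
  monomial 2·x^0·y^1 ↦ 2·X^0·Y^1·Z^1.
  monomial -2·x^0·y^0 ↦ -2·X^0·Y^0·Z^2.
Collecting: F(X, Y, Z) = X**2 - X*Y - 2*X*Z + Y**2 + 2*Y*Z - 2*Z**2.


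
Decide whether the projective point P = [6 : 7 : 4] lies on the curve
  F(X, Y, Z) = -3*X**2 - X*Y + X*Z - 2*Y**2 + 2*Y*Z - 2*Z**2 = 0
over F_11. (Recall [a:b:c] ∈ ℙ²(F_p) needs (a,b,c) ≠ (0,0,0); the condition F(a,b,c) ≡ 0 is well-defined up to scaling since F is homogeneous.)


F(6,7,4) ≡ 9 (mod 11); P is NOT on the curve.

Evaluate F(6, 7, 4) term-by-term (mod 11).
  -3*X**2 ↦ -3·36·1·1 = -108
  -X*Y ↦ -1·6·7·1 = -42
  X*Z ↦ 1·6·1·4 = 24
  -2*Y**2 ↦ -2·1·49·1 = -98
  2*Y*Z ↦ 2·1·7·4 = 56
  -2*Z**2 ↦ -2·1·1·16 = -32
Sum: F(6, 7, 4) = (-108) + (-42) + (24) + (-98) + (56) + (-32) = -200.
Reducing mod 11: -200 ≡ 9 (mod 11).
Since F(a, b, c) ≡ 9 ≠ 0 (mod 11), P does NOT lie on the curve.


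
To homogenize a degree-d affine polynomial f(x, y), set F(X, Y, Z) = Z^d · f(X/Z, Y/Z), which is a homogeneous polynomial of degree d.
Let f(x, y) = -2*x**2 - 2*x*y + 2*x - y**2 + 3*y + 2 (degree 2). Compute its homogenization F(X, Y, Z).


F(X, Y, Z) = -2*X**2 - 2*X*Y + 2*X*Z - Y**2 + 3*Y*Z + 2*Z**2

deg(f) = 2.
Substitute x = X/Z, y = Y/Z into f, then multiply by Z^2.
  monomial -2·x^2·y^0 ↦ -2·X^2·Y^0·Z^0.
  monomial -2·x^1·y^1 ↦ -2·X^1·Y^1·Z^0.
  monomial 2·x^1·y^0 ↦ 2·X^1·Y^0·Z^1.
  monomial -1·x^0·y^2 ↦ -1·X^0·Y^2·Z^0.
  monomial 3·x^0·y^1 ↦ 3·X^0·Y^1·Z^1.
  monomial 2·x^0·y^0 ↦ 2·X^0·Y^0·Z^2.
Collecting: F(X, Y, Z) = -2*X**2 - 2*X*Y + 2*X*Z - Y**2 + 3*Y*Z + 2*Z**2.


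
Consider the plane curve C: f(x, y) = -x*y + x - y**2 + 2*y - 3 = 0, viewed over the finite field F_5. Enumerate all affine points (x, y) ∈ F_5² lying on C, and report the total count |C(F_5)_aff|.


Affine F_5-points: {(2, 2), (2, 3), (3, 0), (3, 4)}; count = 4.

For each of the 25 pairs (x, y) ∈ F_5², evaluate f(x, y) mod 5. Record the zeros.
  x = 0: [0↦2, 1↦3, 2↦2, 3↦4, 4↦4]  zeros at y ∈ ∅
  x = 1: [0↦3, 1↦3, 2↦1, 3↦2, 4↦1]  zeros at y ∈ ∅
  x = 2: [0↦4, 1↦3, 2↦0, 3↦0, 4↦3]  zeros at y ∈ {2, 3}
  x = 3: [0↦0, 1↦3, 2↦4, 3↦3, 4↦0]  zeros at y ∈ {0, 4}
  x = 4: [0↦1, 1↦3, 2↦3, 3↦1, 4↦2]  zeros at y ∈ ∅
Collecting zeros: affine points = {(2, 2), (2, 3), (3, 0), (3, 4)}.
Total count |C(F_5)_aff| = 4.


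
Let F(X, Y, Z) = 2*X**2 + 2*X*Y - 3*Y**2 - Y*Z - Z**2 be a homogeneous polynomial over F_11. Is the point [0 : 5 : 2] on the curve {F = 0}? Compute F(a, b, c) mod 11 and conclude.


F(0,5,2) ≡ 10 (mod 11); P is NOT on the curve.

Evaluate F(0, 5, 2) term-by-term (mod 11).
  2*X**2 ↦ 2·0·1·1 = 0
  2*X*Y ↦ 2·0·5·1 = 0
  -3*Y**2 ↦ -3·1·25·1 = -75
  -Y*Z ↦ -1·1·5·2 = -10
  -Z**2 ↦ -1·1·1·4 = -4
Sum: F(0, 5, 2) = (0) + (0) + (-75) + (-10) + (-4) = -89.
Reducing mod 11: -89 ≡ 10 (mod 11).
Since F(a, b, c) ≡ 10 ≠ 0 (mod 11), P does NOT lie on the curve.


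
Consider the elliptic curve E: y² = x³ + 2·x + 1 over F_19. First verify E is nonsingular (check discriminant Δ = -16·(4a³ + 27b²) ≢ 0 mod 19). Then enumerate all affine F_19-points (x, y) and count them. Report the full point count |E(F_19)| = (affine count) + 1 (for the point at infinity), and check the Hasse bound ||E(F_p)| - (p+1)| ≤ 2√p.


Affine points = {(0, 1), (0, 18), (1, 2), (1, 17), (4, 4), (4, 15), (6, 1), (6, 18), (7, 4), (7, 15), (8, 4), (8, 15), (9, 8), (9, 11), (11, 9), (11, 10), (12, 9), (12, 10), (13, 1), (13, 18), (15, 9), (15, 10), (16, 5), (16, 14), (18, 6), (18, 13)}; affine count = 26; |E(F_19)| = 27.

Discriminant check: Δ ∝ 4a³ + 27b² = 4·2³ + 27·1² = 4·8 + 27·1 ≡ 2 (mod 19). Nonzero ⇒ E is nonsingular.
For each x ∈ F_19, compute rhs = x³ + 2·x + 1 mod 19, then count y ∈ F_19 with y² ≡ rhs.
  x = 0: rhs = 1, matching y values: 1, 18 (2 points).
  x = 1: rhs = 4, matching y values: 2, 17 (2 points).
  x = 2: rhs = 13, matching y values: none (0 points).
  x = 3: rhs = 15, matching y values: none (0 points).
  x = 4: rhs = 16, matching y values: 4, 15 (2 points).
  x = 5: rhs = 3, matching y values: none (0 points).
  x = 6: rhs = 1, matching y values: 1, 18 (2 points).
  x = 7: rhs = 16, matching y values: 4, 15 (2 points).
  x = 8: rhs = 16, matching y values: 4, 15 (2 points).
  x = 9: rhs = 7, matching y values: 8, 11 (2 points).
  x = 10: rhs = 14, matching y values: none (0 points).
  x = 11: rhs = 5, matching y values: 9, 10 (2 points).
  x = 12: rhs = 5, matching y values: 9, 10 (2 points).
  x = 13: rhs = 1, matching y values: 1, 18 (2 points).
  x = 14: rhs = 18, matching y values: none (0 points).
  x = 15: rhs = 5, matching y values: 9, 10 (2 points).
  x = 16: rhs = 6, matching y values: 5, 14 (2 points).
  x = 17: rhs = 8, matching y values: none (0 points).
  x = 18: rhs = 17, matching y values: 6, 13 (2 points).
Total affine count: 26.
Full point count |E(F_19)| = 26 + 1 = 27.
Hasse bound: |27 − (19+1)| = |7| = 7 ≤ 2√19 ≈ 8.7178 ✓.


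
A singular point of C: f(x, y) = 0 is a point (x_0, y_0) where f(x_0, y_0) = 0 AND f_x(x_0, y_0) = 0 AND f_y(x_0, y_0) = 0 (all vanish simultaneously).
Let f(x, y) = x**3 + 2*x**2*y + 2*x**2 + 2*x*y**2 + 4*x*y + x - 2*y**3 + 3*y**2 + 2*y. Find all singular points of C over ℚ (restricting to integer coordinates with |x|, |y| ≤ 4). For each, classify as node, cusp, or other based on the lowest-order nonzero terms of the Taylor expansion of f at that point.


Singular points: {(-1, 0)}; classification: node.

Compute partial derivatives:
  f_x = 3*x**2 + 4*x*y + 4*x + 2*y**2 + 4*y + 1.
  f_y = 2*x**2 + 4*x*y + 4*x - 6*y**2 + 6*y + 2.
Scan x_0 ∈ {−4, ..., 4}. For each x_0, f_y(x_0, y) is a polynomial in y; find its integer roots y ∈ {−4, ..., 4}, then test f_x and f at those candidates.
  x = -4: f_y(-4, y) = -6*y**2 - 10*y + 18; no integer root y with |y| ≤ 4.
  x = -3: f_y(-3, y) = -6*y**2 - 6*y + 8; no integer root y with |y| ≤ 4.
  x = -2: f_y(-2, y) = -6*y**2 - 2*y + 2; no integer root y with |y| ≤ 4.
  x = -1: f_y(-1, y) = -6*y**2 + 2*y; vanishes at y ∈ {0}. (-1, 0): f_x = 0, f = 0 — SINGULAR.
  x = 0: f_y(0, y) = -6*y**2 + 6*y + 2; no integer root y with |y| ≤ 4.
  x = 1: f_y(1, y) = -6*y**2 + 10*y + 8; no integer root y with |y| ≤ 4.
  x = 2: f_y(2, y) = -6*y**2 + 14*y + 18; no integer root y with |y| ≤ 4.
  x = 3: f_y(3, y) = -6*y**2 + 18*y + 32; no integer root y with |y| ≤ 4.
  x = 4: f_y(4, y) = -6*y**2 + 22*y + 50; no integer root y with |y| ≤ 4.
Only singular point on the grid: (-1, 0).
Classify: substitute x = -1 + u, y = 0 + v and expand: f = u**3 + 2*u**2*v - u**2 + 2*u*v**2 - 2*v**3 + v**2.
No constant or linear terms (consistent with a singular point). Quadratic part: -u**2 + v**2. Cubic part: u**3 + 2*u**2*v + 2*u*v**2 - 2*v**3.
The quadratic part v**2 - u**2 = (v − u)(v + u) splits into two distinct linear factors, so there are two distinct tangent lines y − 0 = ±(x − -1) — this is a node (ordinary double point).
Classification: node.


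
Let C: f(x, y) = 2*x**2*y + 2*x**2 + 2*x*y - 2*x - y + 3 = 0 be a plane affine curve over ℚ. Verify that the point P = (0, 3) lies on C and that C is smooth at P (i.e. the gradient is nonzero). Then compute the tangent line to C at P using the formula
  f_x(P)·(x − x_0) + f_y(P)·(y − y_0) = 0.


Tangent line at P: 4*x - y + 3 = 0.

Step 1: f(0, 3) = 0, so P lies on C.
Step 2: partial derivatives
  f_x(x, y) = 4*x*y + 4*x + 2*y - 2, f_y(x, y) = 2*x**2 + 2*x - 1.
  f_x(P) = 4, f_y(P) = -1 (gradient nonzero, so P is smooth).
Step 3: tangent line at P: 4·(x − 0) + -1·(y − 3) = 0.
Expanding: 4*x - y + 3 = 0.


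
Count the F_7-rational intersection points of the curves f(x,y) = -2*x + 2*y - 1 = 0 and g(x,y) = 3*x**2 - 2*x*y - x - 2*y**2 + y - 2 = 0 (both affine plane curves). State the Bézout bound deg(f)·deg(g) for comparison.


Common zeros: {(5, 2), (6, 3)}; count = 2; Bézout bound = 2.

deg(f) = 1, deg(g) = 2, so Bézout bound = 2.
Scan x ∈ F_7. For each x, list the y ∈ F_7 with f(x, y) ≡ 0 and those with g(x, y) ≡ 0 (mod 7); the common zeros in that column are the intersection.
  x = 0: f ≡ 0 at y ∈ {4}; g ≡ 0 at y ∈ ∅; common: ∅.
  x = 1: f ≡ 0 at y ∈ {5}; g ≡ 0 at y ∈ {0, 3}; common: ∅.
  x = 2: f ≡ 0 at y ∈ {6}; g ≡ 0 at y ∈ ∅; common: ∅.
  x = 3: f ≡ 0 at y ∈ {0}; g ≡ 0 at y ∈ ∅; common: ∅.
  x = 4: f ≡ 0 at y ∈ {1}; g ≡ 0 at y ∈ {0}; common: ∅.
  x = 5: f ≡ 0 at y ∈ {2}; g ≡ 0 at y ∈ {2, 4}; common: {2}.
  x = 6: f ≡ 0 at y ∈ {3}; g ≡ 0 at y ∈ {2, 3}; common: {3}.
Collecting: common zeros = {(5, 2), (6, 3)}, so the count is 2.
Comparison with the Bézout bound: 2 ≤ 2 = deg(f)·deg(g), as expected for curves with no common component (the bound is attained).


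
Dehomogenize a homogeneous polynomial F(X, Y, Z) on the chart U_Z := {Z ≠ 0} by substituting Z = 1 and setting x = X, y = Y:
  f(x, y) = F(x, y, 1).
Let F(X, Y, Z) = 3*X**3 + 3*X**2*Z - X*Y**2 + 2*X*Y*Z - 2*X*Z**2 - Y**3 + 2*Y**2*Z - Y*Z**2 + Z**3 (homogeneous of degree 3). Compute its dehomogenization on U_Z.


f(x, y) = 3*x**3 + 3*x**2 - x*y**2 + 2*x*y - 2*x - y**3 + 2*y**2 - y + 1

On U_Z we set Z = 1. Each monomial c·X^i·Y^j·Z^k in F becomes c·x^i·y^j·1^k = c·x^i·y^j.
Substituting Z = 1: F(X, Y, 1) = 3*x**3 + 3*x**2 - x*y**2 + 2*x*y - 2*x - y**3 + 2*y**2 - y + 1.
Note: deg(f) ≤ deg(F) = 3; strict inequality happens when F is divisible by Z (lost terms).


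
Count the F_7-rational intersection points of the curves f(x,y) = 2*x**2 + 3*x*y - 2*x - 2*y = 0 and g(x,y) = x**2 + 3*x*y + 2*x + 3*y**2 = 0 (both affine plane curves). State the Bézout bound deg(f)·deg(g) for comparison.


Common zeros: {(0, 0)}; count = 1; Bézout bound = 4.

deg(f) = 2, deg(g) = 2, so Bézout bound = 4.
Scan x ∈ F_7. For each x, list the y ∈ F_7 with f(x, y) ≡ 0 and those with g(x, y) ≡ 0 (mod 7); the common zeros in that column are the intersection.
  x = 0: f ≡ 0 at y ∈ {0}; g ≡ 0 at y ∈ {0}; common: {0}.
  x = 1: f ≡ 0 at y ∈ {0}; g ≡ 0 at y ∈ {2, 4}; common: ∅.
  x = 2: f ≡ 0 at y ∈ {6}; g ≡ 0 at y ∈ ∅; common: ∅.
  x = 3: f ≡ 0 at y ∈ ∅; g ≡ 0 at y ∈ ∅; common: ∅.
  x = 4: f ≡ 0 at y ∈ {6}; g ≡ 0 at y ∈ ∅; common: ∅.
  x = 5: f ≡ 0 at y ∈ {5}; g ≡ 0 at y ∈ {0, 2}; common: ∅.
  x = 6: f ≡ 0 at y ∈ {5}; g ≡ 0 at y ∈ {4}; common: ∅.
Collecting: common zeros = {(0, 0)}, so the count is 1.
Comparison with the Bézout bound: 1 ≤ 4 = deg(f)·deg(g), as expected for curves with no common component (the affine F_7-count falls short of the bound because intersections may lie at infinity, over extension fields, or carry multiplicity).


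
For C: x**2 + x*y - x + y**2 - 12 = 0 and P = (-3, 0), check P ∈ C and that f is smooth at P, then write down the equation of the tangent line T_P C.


Tangent line at P: -7*x - 3*y - 21 = 0.

Step 1: f(-3, 0) = 0, so P lies on C.
Step 2: partial derivatives
  f_x(x, y) = 2*x + y - 1, f_y(x, y) = x + 2*y.
  f_x(P) = -7, f_y(P) = -3 (gradient nonzero, so P is smooth).
Step 3: tangent line at P: -7·(x − -3) + -3·(y − 0) = 0.
Expanding: -7*x - 3*y - 21 = 0.


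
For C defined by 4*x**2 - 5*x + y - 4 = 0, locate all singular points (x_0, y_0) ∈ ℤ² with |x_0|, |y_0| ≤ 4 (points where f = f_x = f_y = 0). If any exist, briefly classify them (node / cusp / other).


No singular points in the scanned grid; C is smooth there.

Compute partial derivatives:
  f_x = 8*x - 5.
  f_y = 1.
f_y = 1 is a nonzero constant, so f_y never vanishes: no point (x, y) can satisfy f = f_x = f_y = 0. In particular no (x, y) ∈ {−4, ..., 4}² is singular; the curve is smooth.


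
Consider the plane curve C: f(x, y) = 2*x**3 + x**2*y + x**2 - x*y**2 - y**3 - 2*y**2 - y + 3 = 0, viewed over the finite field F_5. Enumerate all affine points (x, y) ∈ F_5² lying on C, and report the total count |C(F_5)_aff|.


Affine F_5-points: {(0, 2), (0, 3), (2, 2), (4, 1), (4, 2)}; count = 5.

For each of the 25 pairs (x, y) ∈ F_5², evaluate f(x, y) mod 5. Record the zeros.
  x = 0: [0↦3, 1↦4, 2↦0, 3↦0, 4↦3]  zeros at y ∈ {2, 3}
  x = 1: [0↦1, 1↦2, 2↦1, 3↦2, 4↦4]  zeros at y ∈ ∅
  x = 2: [0↦3, 1↦1, 2↦0, 3↦4, 4↦2]  zeros at y ∈ {2}
  x = 3: [0↦1, 1↦3, 2↦4, 3↦3, 4↦4]  zeros at y ∈ ∅
  x = 4: [0↦2, 1↦0, 2↦0, 3↦1, 4↦2]  zeros at y ∈ {1, 2}
Collecting zeros: affine points = {(0, 2), (0, 3), (2, 2), (4, 1), (4, 2)}.
Total count |C(F_5)_aff| = 5.


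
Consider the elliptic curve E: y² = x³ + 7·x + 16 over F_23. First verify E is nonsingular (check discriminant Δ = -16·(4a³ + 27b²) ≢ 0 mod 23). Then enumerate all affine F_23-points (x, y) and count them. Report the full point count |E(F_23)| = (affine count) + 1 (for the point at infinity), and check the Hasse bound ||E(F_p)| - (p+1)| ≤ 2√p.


Affine points = {(0, 4), (0, 19), (1, 1), (1, 22), (3, 8), (3, 15), (4, 4), (4, 19), (8, 3), (8, 20), (9, 7), (9, 16), (13, 2), (13, 21), (14, 11), (14, 12), (15, 0), (19, 4), (19, 19), (22, 10), (22, 13)}; affine count = 21; |E(F_23)| = 22.

Discriminant check: Δ ∝ 4a³ + 27b² = 4·7³ + 27·16² = 4·343 + 27·256 ≡ 4 (mod 23). Nonzero ⇒ E is nonsingular.
For each x ∈ F_23, compute rhs = x³ + 7·x + 16 mod 23, then count y ∈ F_23 with y² ≡ rhs.
  x = 0: rhs = 16, matching y values: 4, 19 (2 points).
  x = 1: rhs = 1, matching y values: 1, 22 (2 points).
  x = 2: rhs = 15, matching y values: none (0 points).
  x = 3: rhs = 18, matching y values: 8, 15 (2 points).
  x = 4: rhs = 16, matching y values: 4, 19 (2 points).
  x = 5: rhs = 15, matching y values: none (0 points).
  x = 6: rhs = 21, matching y values: none (0 points).
  x = 7: rhs = 17, matching y values: none (0 points).
  x = 8: rhs = 9, matching y values: 3, 20 (2 points).
  x = 9: rhs = 3, matching y values: 7, 16 (2 points).
  x = 10: rhs = 5, matching y values: none (0 points).
  x = 11: rhs = 21, matching y values: none (0 points).
  x = 12: rhs = 11, matching y values: none (0 points).
  x = 13: rhs = 4, matching y values: 2, 21 (2 points).
  x = 14: rhs = 6, matching y values: 11, 12 (2 points).
  x = 15: rhs = 0, matching y values: 0 (1 points).
  x = 16: rhs = 15, matching y values: none (0 points).
  x = 17: rhs = 11, matching y values: none (0 points).
  x = 18: rhs = 17, matching y values: none (0 points).
  x = 19: rhs = 16, matching y values: 4, 19 (2 points).
  x = 20: rhs = 14, matching y values: none (0 points).
  x = 21: rhs = 17, matching y values: none (0 points).
  x = 22: rhs = 8, matching y values: 10, 13 (2 points).
Total affine count: 21.
Full point count |E(F_23)| = 21 + 1 = 22.
Hasse bound: |22 − (23+1)| = |-2| = 2 ≤ 2√23 ≈ 9.5917 ✓.


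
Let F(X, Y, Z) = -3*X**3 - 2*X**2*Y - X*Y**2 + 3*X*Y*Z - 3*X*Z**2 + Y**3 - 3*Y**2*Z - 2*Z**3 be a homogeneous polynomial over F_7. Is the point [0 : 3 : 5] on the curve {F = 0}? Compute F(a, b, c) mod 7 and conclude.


F(0,3,5) ≡ 6 (mod 7); P is NOT on the curve.

Evaluate F(0, 3, 5) term-by-term (mod 7).
  -3*X**3 ↦ -3·0·1·1 = 0
  -2*X**2*Y ↦ -2·0·3·1 = 0
  -X*Y**2 ↦ -1·0·9·1 = 0
  3*X*Y*Z ↦ 3·0·3·5 = 0
  -3*X*Z**2 ↦ -3·0·1·25 = 0
  Y**3 ↦ 1·1·27·1 = 27
  -3*Y**2*Z ↦ -3·1·9·5 = -135
  -2*Z**3 ↦ -2·1·1·125 = -250
Sum: F(0, 3, 5) = (0) + (0) + (0) + (0) + (0) + (27) + (-135) + (-250) = -358.
Reducing mod 7: -358 ≡ 6 (mod 7).
Since F(a, b, c) ≡ 6 ≠ 0 (mod 7), P does NOT lie on the curve.


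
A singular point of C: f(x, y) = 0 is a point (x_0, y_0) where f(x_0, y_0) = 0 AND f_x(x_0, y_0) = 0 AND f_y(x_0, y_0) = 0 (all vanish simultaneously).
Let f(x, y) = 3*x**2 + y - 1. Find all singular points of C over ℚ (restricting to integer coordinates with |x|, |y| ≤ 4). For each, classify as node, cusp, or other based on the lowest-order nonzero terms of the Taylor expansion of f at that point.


No singular points in the scanned grid; C is smooth there.

Compute partial derivatives:
  f_x = 6*x.
  f_y = 1.
f_y = 1 is a nonzero constant, so f_y never vanishes: no point (x, y) can satisfy f = f_x = f_y = 0. In particular no (x, y) ∈ {−4, ..., 4}² is singular; the curve is smooth.


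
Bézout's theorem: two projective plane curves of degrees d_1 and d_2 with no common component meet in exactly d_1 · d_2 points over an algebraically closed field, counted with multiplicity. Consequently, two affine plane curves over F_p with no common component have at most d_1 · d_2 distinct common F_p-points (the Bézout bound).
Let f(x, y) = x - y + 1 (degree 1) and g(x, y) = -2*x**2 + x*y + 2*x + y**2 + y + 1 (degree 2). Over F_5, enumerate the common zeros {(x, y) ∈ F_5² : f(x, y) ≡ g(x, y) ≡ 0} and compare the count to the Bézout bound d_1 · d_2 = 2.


Common zeros: {(2, 3)}; count = 1; Bézout bound = 2.

deg(f) = 1, deg(g) = 2, so Bézout bound = 2.
Scan x ∈ F_5. For each x, list the y ∈ F_5 with f(x, y) ≡ 0 and those with g(x, y) ≡ 0 (mod 5); the common zeros in that column are the intersection.
  x = 0: f ≡ 0 at y ∈ {1}; g ≡ 0 at y ∈ ∅; common: ∅.
  x = 1: f ≡ 0 at y ∈ {2}; g ≡ 0 at y ∈ {4}; common: ∅.
  x = 2: f ≡ 0 at y ∈ {3}; g ≡ 0 at y ∈ {3, 4}; common: {3}.
  x = 3: f ≡ 0 at y ∈ {4}; g ≡ 0 at y ∈ {3}; common: ∅.
  x = 4: f ≡ 0 at y ∈ {0}; g ≡ 0 at y ∈ ∅; common: ∅.
Collecting: common zeros = {(2, 3)}, so the count is 1.
Comparison with the Bézout bound: 1 ≤ 2 = deg(f)·deg(g), as expected for curves with no common component (the affine F_5-count falls short of the bound because intersections may lie at infinity, over extension fields, or carry multiplicity).


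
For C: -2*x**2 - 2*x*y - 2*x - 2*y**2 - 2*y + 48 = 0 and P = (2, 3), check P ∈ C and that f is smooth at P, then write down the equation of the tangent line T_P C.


Tangent line at P: -16*x - 18*y + 86 = 0.

Step 1: f(2, 3) = 0, so P lies on C.
Step 2: partial derivatives
  f_x(x, y) = -4*x - 2*y - 2, f_y(x, y) = -2*x - 4*y - 2.
  f_x(P) = -16, f_y(P) = -18 (gradient nonzero, so P is smooth).
Step 3: tangent line at P: -16·(x − 2) + -18·(y − 3) = 0.
Expanding: -16*x - 18*y + 86 = 0.


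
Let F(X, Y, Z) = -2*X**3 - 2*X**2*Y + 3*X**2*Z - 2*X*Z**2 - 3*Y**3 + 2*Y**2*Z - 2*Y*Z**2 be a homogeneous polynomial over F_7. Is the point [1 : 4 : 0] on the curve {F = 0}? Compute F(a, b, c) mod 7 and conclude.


F(1,4,0) ≡ 1 (mod 7); P is NOT on the curve.

Evaluate F(1, 4, 0) term-by-term (mod 7).
  -2*X**3 ↦ -2·1·1·1 = -2
  -2*X**2*Y ↦ -2·1·4·1 = -8
  3*X**2*Z ↦ 3·1·1·0 = 0
  -2*X*Z**2 ↦ -2·1·1·0 = 0
  -3*Y**3 ↦ -3·1·64·1 = -192
  2*Y**2*Z ↦ 2·1·16·0 = 0
  -2*Y*Z**2 ↦ -2·1·4·0 = 0
Sum: F(1, 4, 0) = (-2) + (-8) + (0) + (0) + (-192) + (0) + (0) = -202.
Reducing mod 7: -202 ≡ 1 (mod 7).
Since F(a, b, c) ≡ 1 ≠ 0 (mod 7), P does NOT lie on the curve.


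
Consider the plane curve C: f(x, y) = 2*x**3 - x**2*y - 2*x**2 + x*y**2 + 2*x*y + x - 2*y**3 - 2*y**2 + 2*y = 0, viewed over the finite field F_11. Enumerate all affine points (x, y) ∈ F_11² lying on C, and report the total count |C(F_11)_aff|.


Affine F_11-points: {(0, 0), (0, 3), (0, 7), (2, 4), (2, 9), (3, 4), (3, 6), (3, 7), (4, 10), (7, 7), (9, 4), (9, 6), (9, 10), (10, 1)}; count = 14.

For each of the 121 pairs (x, y) ∈ F_11², evaluate f(x, y) mod 11. Record the zeros.
  x = 0: [0↦0, 1↦9, 2↦2, 3↦0, 4↦2, 5↦7, 6↦3, 7↦0, 8↦8, 9↦4, 10↦9]  zeros at y ∈ {0, 3, 7}
  x = 1: [0↦1, 1↦1, 2↦9, 3↦2, 4↦1, 5↦5, 6↦2, 7↦2, 8↦4, 9↦7, 10↦10]  zeros at y ∈ ∅
  x = 2: [0↦10, 1↦10, 2↦9, 3↦6, 4↦0, 5↦1, 6↦8, 7↦9, 8↦3, 9↦0, 10↦10]  zeros at y ∈ {4, 9}
  x = 3: [0↦6, 1↦4, 2↦3, 3↦2, 4↦0, 5↦7, 6↦0, 7↦0, 8↦6, 9↦6, 10↦10]  zeros at y ∈ {4, 6, 7}
  x = 4: [0↦1, 1↦6, 2↦3, 3↦2, 4↦2, 5↦2, 6↦1, 7↦9, 8↦3, 9↦4, 10↦0]  zeros at y ∈ {10}
  x = 5: [0↦7, 1↦6, 2↦10, 3↦7, 4↦7, 5↦9, 6↦1, 7↦4, 8↦6, 9↦6, 10↦3]  zeros at y ∈ ∅
  x = 6: [0↦3, 1↦5, 2↦3, 3↦7, 4↦5, 5↦7, 6↦1, 7↦8, 8↦5, 9↦2, 10↦9]  zeros at y ∈ ∅
  x = 7: [0↦1, 1↦4, 2↦5, 3↦3, 4↦8, 5↦8, 6↦2, 7↦0, 8↦1, 9↦4, 10↦8]  zeros at y ∈ {7}
  x = 8: [0↦2, 1↦4, 2↦6, 3↦7, 4↦6, 5↦2, 6↦5, 7↦3, 8↦6, 9↦2, 10↦1]  zeros at y ∈ ∅
  x = 9: [0↦7, 1↦6, 2↦7, 3↦9, 4↦0, 5↦1, 6↦0, 7↦7, 8↦10, 9↦8, 10↦0]  zeros at y ∈ {4, 6, 10}
  x = 10: [0↦6, 1↦0, 2↦9, 3↦10, 4↦2, 5↦6, 6↦10, 7↦2, 8↦3, 9↦1, 10↦6]  zeros at y ∈ {1}
Collecting zeros: affine points = {(0, 0), (0, 3), (0, 7), (2, 4), (2, 9), (3, 4), (3, 6), (3, 7), (4, 10), (7, 7), (9, 4), (9, 6), (9, 10), (10, 1)}.
Total count |C(F_11)_aff| = 14.


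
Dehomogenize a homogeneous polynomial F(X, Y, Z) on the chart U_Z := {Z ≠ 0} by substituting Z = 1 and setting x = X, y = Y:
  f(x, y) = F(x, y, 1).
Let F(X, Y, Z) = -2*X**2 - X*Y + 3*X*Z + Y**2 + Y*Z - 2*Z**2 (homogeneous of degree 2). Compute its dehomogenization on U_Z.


f(x, y) = -2*x**2 - x*y + 3*x + y**2 + y - 2

On U_Z we set Z = 1. Each monomial c·X^i·Y^j·Z^k in F becomes c·x^i·y^j·1^k = c·x^i·y^j.
Substituting Z = 1: F(X, Y, 1) = -2*x**2 - x*y + 3*x + y**2 + y - 2.
Note: deg(f) ≤ deg(F) = 2; strict inequality happens when F is divisible by Z (lost terms).


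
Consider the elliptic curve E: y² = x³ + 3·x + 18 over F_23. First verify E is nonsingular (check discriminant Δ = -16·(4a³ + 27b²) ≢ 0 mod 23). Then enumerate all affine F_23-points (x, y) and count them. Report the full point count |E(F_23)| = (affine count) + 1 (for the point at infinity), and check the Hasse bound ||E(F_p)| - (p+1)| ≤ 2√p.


Affine points = {(0, 8), (0, 15), (2, 3), (2, 20), (3, 10), (3, 13), (4, 5), (4, 18), (8, 5), (8, 18), (10, 6), (10, 17), (11, 5), (11, 18), (13, 0), (18, 4), (18, 19), (21, 2), (21, 21)}; affine count = 19; |E(F_23)| = 20.

Discriminant check: Δ ∝ 4a³ + 27b² = 4·3³ + 27·18² = 4·27 + 27·324 ≡ 1 (mod 23). Nonzero ⇒ E is nonsingular.
For each x ∈ F_23, compute rhs = x³ + 3·x + 18 mod 23, then count y ∈ F_23 with y² ≡ rhs.
  x = 0: rhs = 18, matching y values: 8, 15 (2 points).
  x = 1: rhs = 22, matching y values: none (0 points).
  x = 2: rhs = 9, matching y values: 3, 20 (2 points).
  x = 3: rhs = 8, matching y values: 10, 13 (2 points).
  x = 4: rhs = 2, matching y values: 5, 18 (2 points).
  x = 5: rhs = 20, matching y values: none (0 points).
  x = 6: rhs = 22, matching y values: none (0 points).
  x = 7: rhs = 14, matching y values: none (0 points).
  x = 8: rhs = 2, matching y values: 5, 18 (2 points).
  x = 9: rhs = 15, matching y values: none (0 points).
  x = 10: rhs = 13, matching y values: 6, 17 (2 points).
  x = 11: rhs = 2, matching y values: 5, 18 (2 points).
  x = 12: rhs = 11, matching y values: none (0 points).
  x = 13: rhs = 0, matching y values: 0 (1 points).
  x = 14: rhs = 21, matching y values: none (0 points).
  x = 15: rhs = 11, matching y values: none (0 points).
  x = 16: rhs = 22, matching y values: none (0 points).
  x = 17: rhs = 14, matching y values: none (0 points).
  x = 18: rhs = 16, matching y values: 4, 19 (2 points).
  x = 19: rhs = 11, matching y values: none (0 points).
  x = 20: rhs = 5, matching y values: none (0 points).
  x = 21: rhs = 4, matching y values: 2, 21 (2 points).
  x = 22: rhs = 14, matching y values: none (0 points).
Total affine count: 19.
Full point count |E(F_23)| = 19 + 1 = 20.
Hasse bound: |20 − (23+1)| = |-4| = 4 ≤ 2√23 ≈ 9.5917 ✓.
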